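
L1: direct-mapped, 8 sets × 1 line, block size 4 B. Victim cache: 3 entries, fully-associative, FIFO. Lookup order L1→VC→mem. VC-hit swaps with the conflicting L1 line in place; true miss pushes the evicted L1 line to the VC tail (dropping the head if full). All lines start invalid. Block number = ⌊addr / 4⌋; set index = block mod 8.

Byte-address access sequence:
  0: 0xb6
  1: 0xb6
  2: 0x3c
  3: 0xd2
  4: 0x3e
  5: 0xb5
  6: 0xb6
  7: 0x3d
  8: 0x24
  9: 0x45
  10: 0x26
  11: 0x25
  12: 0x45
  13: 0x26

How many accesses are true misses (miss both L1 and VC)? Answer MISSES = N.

MISSES = 5

#0 0xb6→b45/s5 MISS; vc=[]
#1 0xb6→b45/s5 L1-HIT; vc=[]
#2 0x3c→b15/s7 MISS; vc=[]
#3 0xd2→b52/s4 MISS; vc=[]
#4 0x3e→b15/s7 L1-HIT; vc=[]
#5 0xb5→b45/s5 L1-HIT; vc=[]
#6 0xb6→b45/s5 L1-HIT; vc=[]
#7 0x3d→b15/s7 L1-HIT; vc=[]
#8 0x24→b9/s1 MISS; vc=[]
#9 0x45→b17/s1 MISS; vc=[9]
#10 0x26→b9/s1 VC-HIT; vc=[17]
#11 0x25→b9/s1 L1-HIT; vc=[17]
#12 0x45→b17/s1 VC-HIT; vc=[9]
#13 0x26→b9/s1 VC-HIT; vc=[17]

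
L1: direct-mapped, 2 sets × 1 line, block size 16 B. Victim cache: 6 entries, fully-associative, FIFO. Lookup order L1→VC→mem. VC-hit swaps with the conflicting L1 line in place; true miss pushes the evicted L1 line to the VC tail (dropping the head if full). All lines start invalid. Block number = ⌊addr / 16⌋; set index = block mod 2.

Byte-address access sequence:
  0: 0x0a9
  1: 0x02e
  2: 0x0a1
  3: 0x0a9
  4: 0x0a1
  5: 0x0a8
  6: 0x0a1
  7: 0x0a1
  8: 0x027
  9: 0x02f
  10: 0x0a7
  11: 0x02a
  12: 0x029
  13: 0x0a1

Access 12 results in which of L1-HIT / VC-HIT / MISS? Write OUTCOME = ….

OUTCOME = L1-HIT

  [0] addr=0xa9 blk=10 s=0: MISS | VC []
  [1] addr=0x2e blk=2 s=0: MISS | VC [10]
  [2] addr=0xa1 blk=10 s=0: VC-HIT | VC [2]
  [3] addr=0xa9 blk=10 s=0: L1-HIT | VC [2]
  [4] addr=0xa1 blk=10 s=0: L1-HIT | VC [2]
  [5] addr=0xa8 blk=10 s=0: L1-HIT | VC [2]
  [6] addr=0xa1 blk=10 s=0: L1-HIT | VC [2]
  [7] addr=0xa1 blk=10 s=0: L1-HIT | VC [2]
  [8] addr=0x27 blk=2 s=0: VC-HIT | VC [10]
  [9] addr=0x2f blk=2 s=0: L1-HIT | VC [10]
  [10] addr=0xa7 blk=10 s=0: VC-HIT | VC [2]
  [11] addr=0x2a blk=2 s=0: VC-HIT | VC [10]
  [12] addr=0x29 blk=2 s=0: L1-HIT | VC [10]
  [13] addr=0xa1 blk=10 s=0: VC-HIT | VC [2]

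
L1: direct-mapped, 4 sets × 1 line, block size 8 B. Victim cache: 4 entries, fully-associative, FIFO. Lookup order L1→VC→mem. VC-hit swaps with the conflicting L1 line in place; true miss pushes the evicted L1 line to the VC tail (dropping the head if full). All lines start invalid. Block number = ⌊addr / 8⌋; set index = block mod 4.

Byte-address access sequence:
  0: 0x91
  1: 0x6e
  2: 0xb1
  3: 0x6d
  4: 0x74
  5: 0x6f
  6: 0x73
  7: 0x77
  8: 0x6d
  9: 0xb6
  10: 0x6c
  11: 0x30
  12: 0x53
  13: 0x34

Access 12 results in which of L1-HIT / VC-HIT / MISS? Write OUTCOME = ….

0: 0x91 (blk 18, set 2) → MISS  vc=[]
1: 0x6e (blk 13, set 1) → MISS  vc=[]
2: 0xb1 (blk 22, set 2) → MISS  vc=[18]
3: 0x6d (blk 13, set 1) → L1-HIT  vc=[18]
4: 0x74 (blk 14, set 2) → MISS  vc=[18, 22]
5: 0x6f (blk 13, set 1) → L1-HIT  vc=[18, 22]
6: 0x73 (blk 14, set 2) → L1-HIT  vc=[18, 22]
7: 0x77 (blk 14, set 2) → L1-HIT  vc=[18, 22]
8: 0x6d (blk 13, set 1) → L1-HIT  vc=[18, 22]
9: 0xb6 (blk 22, set 2) → VC-HIT  vc=[18, 14]
10: 0x6c (blk 13, set 1) → L1-HIT  vc=[18, 14]
11: 0x30 (blk 6, set 2) → MISS  vc=[18, 14, 22]
12: 0x53 (blk 10, set 2) → MISS  vc=[18, 14, 22, 6]
13: 0x34 (blk 6, set 2) → VC-HIT  vc=[18, 14, 22, 10]

OUTCOME = MISS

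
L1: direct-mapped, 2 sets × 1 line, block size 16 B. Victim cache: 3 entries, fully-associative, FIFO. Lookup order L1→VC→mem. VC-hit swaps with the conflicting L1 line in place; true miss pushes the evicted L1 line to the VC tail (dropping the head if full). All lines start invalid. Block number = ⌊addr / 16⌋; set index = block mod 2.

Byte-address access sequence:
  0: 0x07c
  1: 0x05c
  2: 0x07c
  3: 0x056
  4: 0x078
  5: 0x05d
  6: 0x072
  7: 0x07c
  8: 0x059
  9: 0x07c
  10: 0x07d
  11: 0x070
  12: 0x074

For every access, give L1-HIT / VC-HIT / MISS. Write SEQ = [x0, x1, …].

SEQ = [MISS, MISS, VC-HIT, VC-HIT, VC-HIT, VC-HIT, VC-HIT, L1-HIT, VC-HIT, VC-HIT, L1-HIT, L1-HIT, L1-HIT]

#0 0x7c→b7/s1 MISS; vc=[]
#1 0x5c→b5/s1 MISS; vc=[7]
#2 0x7c→b7/s1 VC-HIT; vc=[5]
#3 0x56→b5/s1 VC-HIT; vc=[7]
#4 0x78→b7/s1 VC-HIT; vc=[5]
#5 0x5d→b5/s1 VC-HIT; vc=[7]
#6 0x72→b7/s1 VC-HIT; vc=[5]
#7 0x7c→b7/s1 L1-HIT; vc=[5]
#8 0x59→b5/s1 VC-HIT; vc=[7]
#9 0x7c→b7/s1 VC-HIT; vc=[5]
#10 0x7d→b7/s1 L1-HIT; vc=[5]
#11 0x70→b7/s1 L1-HIT; vc=[5]
#12 0x74→b7/s1 L1-HIT; vc=[5]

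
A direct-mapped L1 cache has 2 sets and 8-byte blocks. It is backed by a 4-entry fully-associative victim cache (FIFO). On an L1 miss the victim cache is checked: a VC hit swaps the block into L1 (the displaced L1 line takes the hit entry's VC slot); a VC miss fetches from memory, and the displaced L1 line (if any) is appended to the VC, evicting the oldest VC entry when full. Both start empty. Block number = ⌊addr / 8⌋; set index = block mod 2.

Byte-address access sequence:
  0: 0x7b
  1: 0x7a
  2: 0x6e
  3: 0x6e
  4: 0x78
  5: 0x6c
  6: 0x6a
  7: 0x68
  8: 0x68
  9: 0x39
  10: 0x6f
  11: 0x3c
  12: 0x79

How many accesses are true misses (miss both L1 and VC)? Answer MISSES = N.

MISSES = 3

  [0] addr=0x7b blk=15 s=1: MISS | VC []
  [1] addr=0x7a blk=15 s=1: L1-HIT | VC []
  [2] addr=0x6e blk=13 s=1: MISS | VC [15]
  [3] addr=0x6e blk=13 s=1: L1-HIT | VC [15]
  [4] addr=0x78 blk=15 s=1: VC-HIT | VC [13]
  [5] addr=0x6c blk=13 s=1: VC-HIT | VC [15]
  [6] addr=0x6a blk=13 s=1: L1-HIT | VC [15]
  [7] addr=0x68 blk=13 s=1: L1-HIT | VC [15]
  [8] addr=0x68 blk=13 s=1: L1-HIT | VC [15]
  [9] addr=0x39 blk=7 s=1: MISS | VC [15, 13]
  [10] addr=0x6f blk=13 s=1: VC-HIT | VC [15, 7]
  [11] addr=0x3c blk=7 s=1: VC-HIT | VC [15, 13]
  [12] addr=0x79 blk=15 s=1: VC-HIT | VC [7, 13]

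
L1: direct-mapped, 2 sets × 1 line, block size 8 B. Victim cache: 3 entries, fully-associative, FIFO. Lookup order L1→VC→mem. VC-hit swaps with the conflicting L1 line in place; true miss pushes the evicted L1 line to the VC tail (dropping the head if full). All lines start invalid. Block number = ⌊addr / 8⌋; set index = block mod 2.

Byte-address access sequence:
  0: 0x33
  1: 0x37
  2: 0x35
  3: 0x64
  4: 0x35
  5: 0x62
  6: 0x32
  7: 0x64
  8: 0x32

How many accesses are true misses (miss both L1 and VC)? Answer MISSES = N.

MISSES = 2

0: 0x33 (blk 6, set 0) → MISS  vc=[]
1: 0x37 (blk 6, set 0) → L1-HIT  vc=[]
2: 0x35 (blk 6, set 0) → L1-HIT  vc=[]
3: 0x64 (blk 12, set 0) → MISS  vc=[6]
4: 0x35 (blk 6, set 0) → VC-HIT  vc=[12]
5: 0x62 (blk 12, set 0) → VC-HIT  vc=[6]
6: 0x32 (blk 6, set 0) → VC-HIT  vc=[12]
7: 0x64 (blk 12, set 0) → VC-HIT  vc=[6]
8: 0x32 (blk 6, set 0) → VC-HIT  vc=[12]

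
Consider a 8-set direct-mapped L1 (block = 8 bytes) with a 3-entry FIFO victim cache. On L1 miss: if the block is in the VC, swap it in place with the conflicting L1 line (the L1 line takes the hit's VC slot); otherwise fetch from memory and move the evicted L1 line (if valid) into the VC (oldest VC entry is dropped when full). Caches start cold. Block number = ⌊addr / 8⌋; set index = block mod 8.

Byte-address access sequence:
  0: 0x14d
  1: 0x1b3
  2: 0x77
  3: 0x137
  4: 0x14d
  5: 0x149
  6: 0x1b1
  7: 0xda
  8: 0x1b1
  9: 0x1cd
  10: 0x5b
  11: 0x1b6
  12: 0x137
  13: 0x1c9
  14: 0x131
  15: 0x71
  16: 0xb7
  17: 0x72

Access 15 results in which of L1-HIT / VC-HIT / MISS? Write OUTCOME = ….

  [0] addr=0x14d blk=41 s=1: MISS | VC []
  [1] addr=0x1b3 blk=54 s=6: MISS | VC []
  [2] addr=0x77 blk=14 s=6: MISS | VC [54]
  [3] addr=0x137 blk=38 s=6: MISS | VC [54, 14]
  [4] addr=0x14d blk=41 s=1: L1-HIT | VC [54, 14]
  [5] addr=0x149 blk=41 s=1: L1-HIT | VC [54, 14]
  [6] addr=0x1b1 blk=54 s=6: VC-HIT | VC [38, 14]
  [7] addr=0xda blk=27 s=3: MISS | VC [38, 14]
  [8] addr=0x1b1 blk=54 s=6: L1-HIT | VC [38, 14]
  [9] addr=0x1cd blk=57 s=1: MISS | VC [38, 14, 41]
  [10] addr=0x5b blk=11 s=3: MISS | VC [14, 41, 27]
  [11] addr=0x1b6 blk=54 s=6: L1-HIT | VC [14, 41, 27]
  [12] addr=0x137 blk=38 s=6: MISS | VC [41, 27, 54]
  [13] addr=0x1c9 blk=57 s=1: L1-HIT | VC [41, 27, 54]
  [14] addr=0x131 blk=38 s=6: L1-HIT | VC [41, 27, 54]
  [15] addr=0x71 blk=14 s=6: MISS | VC [27, 54, 38]
  [16] addr=0xb7 blk=22 s=6: MISS | VC [54, 38, 14]
  [17] addr=0x72 blk=14 s=6: VC-HIT | VC [54, 38, 22]

OUTCOME = MISS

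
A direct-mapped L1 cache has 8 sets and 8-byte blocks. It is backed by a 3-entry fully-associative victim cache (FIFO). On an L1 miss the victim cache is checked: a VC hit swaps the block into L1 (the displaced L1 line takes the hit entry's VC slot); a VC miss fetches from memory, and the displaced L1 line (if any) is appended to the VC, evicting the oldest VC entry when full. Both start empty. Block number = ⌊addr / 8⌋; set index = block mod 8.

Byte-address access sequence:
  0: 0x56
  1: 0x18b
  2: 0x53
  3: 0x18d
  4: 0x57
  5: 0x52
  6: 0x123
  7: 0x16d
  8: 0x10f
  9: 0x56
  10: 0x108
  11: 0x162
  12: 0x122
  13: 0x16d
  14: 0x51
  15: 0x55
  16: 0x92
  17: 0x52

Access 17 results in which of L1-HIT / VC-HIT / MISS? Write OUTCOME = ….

OUTCOME = VC-HIT

  [0] addr=0x56 blk=10 s=2: MISS | VC []
  [1] addr=0x18b blk=49 s=1: MISS | VC []
  [2] addr=0x53 blk=10 s=2: L1-HIT | VC []
  [3] addr=0x18d blk=49 s=1: L1-HIT | VC []
  [4] addr=0x57 blk=10 s=2: L1-HIT | VC []
  [5] addr=0x52 blk=10 s=2: L1-HIT | VC []
  [6] addr=0x123 blk=36 s=4: MISS | VC []
  [7] addr=0x16d blk=45 s=5: MISS | VC []
  [8] addr=0x10f blk=33 s=1: MISS | VC [49]
  [9] addr=0x56 blk=10 s=2: L1-HIT | VC [49]
  [10] addr=0x108 blk=33 s=1: L1-HIT | VC [49]
  [11] addr=0x162 blk=44 s=4: MISS | VC [49, 36]
  [12] addr=0x122 blk=36 s=4: VC-HIT | VC [49, 44]
  [13] addr=0x16d blk=45 s=5: L1-HIT | VC [49, 44]
  [14] addr=0x51 blk=10 s=2: L1-HIT | VC [49, 44]
  [15] addr=0x55 blk=10 s=2: L1-HIT | VC [49, 44]
  [16] addr=0x92 blk=18 s=2: MISS | VC [49, 44, 10]
  [17] addr=0x52 blk=10 s=2: VC-HIT | VC [49, 44, 18]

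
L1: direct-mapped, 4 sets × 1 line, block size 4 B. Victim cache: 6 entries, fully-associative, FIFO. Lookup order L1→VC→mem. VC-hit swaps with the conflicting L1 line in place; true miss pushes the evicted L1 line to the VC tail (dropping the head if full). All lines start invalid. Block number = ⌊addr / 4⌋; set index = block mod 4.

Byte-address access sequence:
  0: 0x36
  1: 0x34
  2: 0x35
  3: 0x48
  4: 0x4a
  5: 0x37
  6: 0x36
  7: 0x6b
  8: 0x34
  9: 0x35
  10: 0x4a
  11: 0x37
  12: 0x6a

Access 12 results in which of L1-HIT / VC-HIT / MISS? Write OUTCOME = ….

#0 0x36→b13/s1 MISS; vc=[]
#1 0x34→b13/s1 L1-HIT; vc=[]
#2 0x35→b13/s1 L1-HIT; vc=[]
#3 0x48→b18/s2 MISS; vc=[]
#4 0x4a→b18/s2 L1-HIT; vc=[]
#5 0x37→b13/s1 L1-HIT; vc=[]
#6 0x36→b13/s1 L1-HIT; vc=[]
#7 0x6b→b26/s2 MISS; vc=[18]
#8 0x34→b13/s1 L1-HIT; vc=[18]
#9 0x35→b13/s1 L1-HIT; vc=[18]
#10 0x4a→b18/s2 VC-HIT; vc=[26]
#11 0x37→b13/s1 L1-HIT; vc=[26]
#12 0x6a→b26/s2 VC-HIT; vc=[18]

OUTCOME = VC-HIT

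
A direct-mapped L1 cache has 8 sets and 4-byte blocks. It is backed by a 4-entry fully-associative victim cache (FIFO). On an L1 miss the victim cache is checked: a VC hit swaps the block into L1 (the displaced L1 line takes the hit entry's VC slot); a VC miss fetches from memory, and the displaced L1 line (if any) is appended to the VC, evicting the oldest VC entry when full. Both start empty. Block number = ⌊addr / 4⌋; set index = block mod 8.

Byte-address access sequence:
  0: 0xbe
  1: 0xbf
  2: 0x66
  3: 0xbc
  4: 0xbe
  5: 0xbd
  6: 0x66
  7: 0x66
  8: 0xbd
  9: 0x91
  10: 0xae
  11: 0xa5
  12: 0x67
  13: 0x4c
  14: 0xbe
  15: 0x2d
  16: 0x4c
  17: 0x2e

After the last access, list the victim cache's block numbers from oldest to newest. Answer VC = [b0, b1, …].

#0 0xbe→b47/s7 MISS; vc=[]
#1 0xbf→b47/s7 L1-HIT; vc=[]
#2 0x66→b25/s1 MISS; vc=[]
#3 0xbc→b47/s7 L1-HIT; vc=[]
#4 0xbe→b47/s7 L1-HIT; vc=[]
#5 0xbd→b47/s7 L1-HIT; vc=[]
#6 0x66→b25/s1 L1-HIT; vc=[]
#7 0x66→b25/s1 L1-HIT; vc=[]
#8 0xbd→b47/s7 L1-HIT; vc=[]
#9 0x91→b36/s4 MISS; vc=[]
#10 0xae→b43/s3 MISS; vc=[]
#11 0xa5→b41/s1 MISS; vc=[25]
#12 0x67→b25/s1 VC-HIT; vc=[41]
#13 0x4c→b19/s3 MISS; vc=[41,43]
#14 0xbe→b47/s7 L1-HIT; vc=[41,43]
#15 0x2d→b11/s3 MISS; vc=[41,43,19]
#16 0x4c→b19/s3 VC-HIT; vc=[41,43,11]
#17 0x2e→b11/s3 VC-HIT; vc=[41,43,19]

VC = [41, 43, 19]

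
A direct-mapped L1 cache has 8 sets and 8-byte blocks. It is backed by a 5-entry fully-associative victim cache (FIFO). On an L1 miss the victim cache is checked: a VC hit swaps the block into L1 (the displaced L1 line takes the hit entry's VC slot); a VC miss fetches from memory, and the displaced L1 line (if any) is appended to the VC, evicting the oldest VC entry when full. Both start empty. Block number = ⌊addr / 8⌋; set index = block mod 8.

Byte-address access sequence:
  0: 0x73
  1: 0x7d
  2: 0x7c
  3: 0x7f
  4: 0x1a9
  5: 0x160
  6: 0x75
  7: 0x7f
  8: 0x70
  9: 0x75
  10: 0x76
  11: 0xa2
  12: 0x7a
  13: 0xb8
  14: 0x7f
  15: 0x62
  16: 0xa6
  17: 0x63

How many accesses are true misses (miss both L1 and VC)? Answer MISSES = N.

  [0] addr=0x73 blk=14 s=6: MISS | VC []
  [1] addr=0x7d blk=15 s=7: MISS | VC []
  [2] addr=0x7c blk=15 s=7: L1-HIT | VC []
  [3] addr=0x7f blk=15 s=7: L1-HIT | VC []
  [4] addr=0x1a9 blk=53 s=5: MISS | VC []
  [5] addr=0x160 blk=44 s=4: MISS | VC []
  [6] addr=0x75 blk=14 s=6: L1-HIT | VC []
  [7] addr=0x7f blk=15 s=7: L1-HIT | VC []
  [8] addr=0x70 blk=14 s=6: L1-HIT | VC []
  [9] addr=0x75 blk=14 s=6: L1-HIT | VC []
  [10] addr=0x76 blk=14 s=6: L1-HIT | VC []
  [11] addr=0xa2 blk=20 s=4: MISS | VC [44]
  [12] addr=0x7a blk=15 s=7: L1-HIT | VC [44]
  [13] addr=0xb8 blk=23 s=7: MISS | VC [44, 15]
  [14] addr=0x7f blk=15 s=7: VC-HIT | VC [44, 23]
  [15] addr=0x62 blk=12 s=4: MISS | VC [44, 23, 20]
  [16] addr=0xa6 blk=20 s=4: VC-HIT | VC [44, 23, 12]
  [17] addr=0x63 blk=12 s=4: VC-HIT | VC [44, 23, 20]

MISSES = 7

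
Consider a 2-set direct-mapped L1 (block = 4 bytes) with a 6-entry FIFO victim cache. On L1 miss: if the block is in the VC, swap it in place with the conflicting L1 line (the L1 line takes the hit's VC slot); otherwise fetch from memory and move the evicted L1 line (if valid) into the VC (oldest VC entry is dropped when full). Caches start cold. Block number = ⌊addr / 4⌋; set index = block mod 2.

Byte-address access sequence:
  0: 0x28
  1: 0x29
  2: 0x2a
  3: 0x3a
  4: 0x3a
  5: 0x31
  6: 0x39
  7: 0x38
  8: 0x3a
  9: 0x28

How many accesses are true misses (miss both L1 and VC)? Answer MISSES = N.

  [0] addr=0x28 blk=10 s=0: MISS | VC []
  [1] addr=0x29 blk=10 s=0: L1-HIT | VC []
  [2] addr=0x2a blk=10 s=0: L1-HIT | VC []
  [3] addr=0x3a blk=14 s=0: MISS | VC [10]
  [4] addr=0x3a blk=14 s=0: L1-HIT | VC [10]
  [5] addr=0x31 blk=12 s=0: MISS | VC [10, 14]
  [6] addr=0x39 blk=14 s=0: VC-HIT | VC [10, 12]
  [7] addr=0x38 blk=14 s=0: L1-HIT | VC [10, 12]
  [8] addr=0x3a blk=14 s=0: L1-HIT | VC [10, 12]
  [9] addr=0x28 blk=10 s=0: VC-HIT | VC [14, 12]

MISSES = 3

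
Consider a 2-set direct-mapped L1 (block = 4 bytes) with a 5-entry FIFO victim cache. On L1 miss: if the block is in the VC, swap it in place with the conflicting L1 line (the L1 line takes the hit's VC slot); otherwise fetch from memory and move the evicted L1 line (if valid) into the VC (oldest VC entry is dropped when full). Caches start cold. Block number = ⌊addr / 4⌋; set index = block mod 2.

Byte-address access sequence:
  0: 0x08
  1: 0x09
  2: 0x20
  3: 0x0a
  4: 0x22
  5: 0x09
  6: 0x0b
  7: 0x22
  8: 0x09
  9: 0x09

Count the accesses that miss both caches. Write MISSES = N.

#0 0x8→b2/s0 MISS; vc=[]
#1 0x9→b2/s0 L1-HIT; vc=[]
#2 0x20→b8/s0 MISS; vc=[2]
#3 0xa→b2/s0 VC-HIT; vc=[8]
#4 0x22→b8/s0 VC-HIT; vc=[2]
#5 0x9→b2/s0 VC-HIT; vc=[8]
#6 0xb→b2/s0 L1-HIT; vc=[8]
#7 0x22→b8/s0 VC-HIT; vc=[2]
#8 0x9→b2/s0 VC-HIT; vc=[8]
#9 0x9→b2/s0 L1-HIT; vc=[8]

MISSES = 2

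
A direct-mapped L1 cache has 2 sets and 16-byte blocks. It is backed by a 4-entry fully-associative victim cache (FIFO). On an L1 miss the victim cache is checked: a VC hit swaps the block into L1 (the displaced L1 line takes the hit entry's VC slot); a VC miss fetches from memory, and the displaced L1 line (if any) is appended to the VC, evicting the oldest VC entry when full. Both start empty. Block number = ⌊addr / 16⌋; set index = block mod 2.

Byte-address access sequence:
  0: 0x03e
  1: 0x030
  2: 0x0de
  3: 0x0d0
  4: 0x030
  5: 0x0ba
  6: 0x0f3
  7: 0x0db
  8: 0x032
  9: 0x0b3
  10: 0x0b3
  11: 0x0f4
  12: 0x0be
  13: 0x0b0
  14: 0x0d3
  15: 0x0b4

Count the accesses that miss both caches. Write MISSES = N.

#0 0x3e→b3/s1 MISS; vc=[]
#1 0x30→b3/s1 L1-HIT; vc=[]
#2 0xde→b13/s1 MISS; vc=[3]
#3 0xd0→b13/s1 L1-HIT; vc=[3]
#4 0x30→b3/s1 VC-HIT; vc=[13]
#5 0xba→b11/s1 MISS; vc=[13,3]
#6 0xf3→b15/s1 MISS; vc=[13,3,11]
#7 0xdb→b13/s1 VC-HIT; vc=[15,3,11]
#8 0x32→b3/s1 VC-HIT; vc=[15,13,11]
#9 0xb3→b11/s1 VC-HIT; vc=[15,13,3]
#10 0xb3→b11/s1 L1-HIT; vc=[15,13,3]
#11 0xf4→b15/s1 VC-HIT; vc=[11,13,3]
#12 0xbe→b11/s1 VC-HIT; vc=[15,13,3]
#13 0xb0→b11/s1 L1-HIT; vc=[15,13,3]
#14 0xd3→b13/s1 VC-HIT; vc=[15,11,3]
#15 0xb4→b11/s1 VC-HIT; vc=[15,13,3]

MISSES = 4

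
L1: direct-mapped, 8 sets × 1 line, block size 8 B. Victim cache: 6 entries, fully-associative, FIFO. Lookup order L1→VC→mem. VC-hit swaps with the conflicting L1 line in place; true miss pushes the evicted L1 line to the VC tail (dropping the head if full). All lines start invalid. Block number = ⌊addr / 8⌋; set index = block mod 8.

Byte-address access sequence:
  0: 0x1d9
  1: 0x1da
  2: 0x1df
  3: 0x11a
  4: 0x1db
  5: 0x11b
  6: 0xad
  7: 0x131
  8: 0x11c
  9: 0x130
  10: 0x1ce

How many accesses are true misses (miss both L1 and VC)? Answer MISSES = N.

MISSES = 5

  [0] addr=0x1d9 blk=59 s=3: MISS | VC []
  [1] addr=0x1da blk=59 s=3: L1-HIT | VC []
  [2] addr=0x1df blk=59 s=3: L1-HIT | VC []
  [3] addr=0x11a blk=35 s=3: MISS | VC [59]
  [4] addr=0x1db blk=59 s=3: VC-HIT | VC [35]
  [5] addr=0x11b blk=35 s=3: VC-HIT | VC [59]
  [6] addr=0xad blk=21 s=5: MISS | VC [59]
  [7] addr=0x131 blk=38 s=6: MISS | VC [59]
  [8] addr=0x11c blk=35 s=3: L1-HIT | VC [59]
  [9] addr=0x130 blk=38 s=6: L1-HIT | VC [59]
  [10] addr=0x1ce blk=57 s=1: MISS | VC [59]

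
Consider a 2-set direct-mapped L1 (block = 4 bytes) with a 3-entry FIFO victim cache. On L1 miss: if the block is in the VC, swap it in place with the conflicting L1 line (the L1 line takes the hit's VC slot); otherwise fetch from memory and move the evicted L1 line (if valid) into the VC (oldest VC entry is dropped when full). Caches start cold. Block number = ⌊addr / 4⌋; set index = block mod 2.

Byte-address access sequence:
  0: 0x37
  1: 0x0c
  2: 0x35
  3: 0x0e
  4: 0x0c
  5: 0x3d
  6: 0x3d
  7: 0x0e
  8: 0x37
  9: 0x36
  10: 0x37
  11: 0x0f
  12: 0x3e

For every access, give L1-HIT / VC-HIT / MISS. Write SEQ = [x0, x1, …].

SEQ = [MISS, MISS, VC-HIT, VC-HIT, L1-HIT, MISS, L1-HIT, VC-HIT, VC-HIT, L1-HIT, L1-HIT, VC-HIT, VC-HIT]

0: 0x37 (blk 13, set 1) → MISS  vc=[]
1: 0xc (blk 3, set 1) → MISS  vc=[13]
2: 0x35 (blk 13, set 1) → VC-HIT  vc=[3]
3: 0xe (blk 3, set 1) → VC-HIT  vc=[13]
4: 0xc (blk 3, set 1) → L1-HIT  vc=[13]
5: 0x3d (blk 15, set 1) → MISS  vc=[13, 3]
6: 0x3d (blk 15, set 1) → L1-HIT  vc=[13, 3]
7: 0xe (blk 3, set 1) → VC-HIT  vc=[13, 15]
8: 0x37 (blk 13, set 1) → VC-HIT  vc=[3, 15]
9: 0x36 (blk 13, set 1) → L1-HIT  vc=[3, 15]
10: 0x37 (blk 13, set 1) → L1-HIT  vc=[3, 15]
11: 0xf (blk 3, set 1) → VC-HIT  vc=[13, 15]
12: 0x3e (blk 15, set 1) → VC-HIT  vc=[13, 3]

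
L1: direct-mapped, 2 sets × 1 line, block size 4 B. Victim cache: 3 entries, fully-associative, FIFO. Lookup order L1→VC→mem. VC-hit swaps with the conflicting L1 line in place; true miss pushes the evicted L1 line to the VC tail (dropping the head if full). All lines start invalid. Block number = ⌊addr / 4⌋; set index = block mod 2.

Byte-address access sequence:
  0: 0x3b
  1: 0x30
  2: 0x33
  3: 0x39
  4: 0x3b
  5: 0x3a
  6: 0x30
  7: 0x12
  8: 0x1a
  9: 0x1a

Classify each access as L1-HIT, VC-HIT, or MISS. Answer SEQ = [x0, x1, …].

  [0] addr=0x3b blk=14 s=0: MISS | VC []
  [1] addr=0x30 blk=12 s=0: MISS | VC [14]
  [2] addr=0x33 blk=12 s=0: L1-HIT | VC [14]
  [3] addr=0x39 blk=14 s=0: VC-HIT | VC [12]
  [4] addr=0x3b blk=14 s=0: L1-HIT | VC [12]
  [5] addr=0x3a blk=14 s=0: L1-HIT | VC [12]
  [6] addr=0x30 blk=12 s=0: VC-HIT | VC [14]
  [7] addr=0x12 blk=4 s=0: MISS | VC [14, 12]
  [8] addr=0x1a blk=6 s=0: MISS | VC [14, 12, 4]
  [9] addr=0x1a blk=6 s=0: L1-HIT | VC [14, 12, 4]

SEQ = [MISS, MISS, L1-HIT, VC-HIT, L1-HIT, L1-HIT, VC-HIT, MISS, MISS, L1-HIT]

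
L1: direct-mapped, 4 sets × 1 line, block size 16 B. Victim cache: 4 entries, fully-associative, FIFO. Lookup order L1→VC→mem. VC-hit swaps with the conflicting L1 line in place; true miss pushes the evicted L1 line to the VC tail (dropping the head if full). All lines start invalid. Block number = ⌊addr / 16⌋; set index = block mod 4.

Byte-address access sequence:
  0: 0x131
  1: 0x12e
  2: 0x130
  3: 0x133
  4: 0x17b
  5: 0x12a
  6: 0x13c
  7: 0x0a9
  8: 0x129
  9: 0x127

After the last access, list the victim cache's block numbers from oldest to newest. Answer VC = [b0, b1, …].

0: 0x131 (blk 19, set 3) → MISS  vc=[]
1: 0x12e (blk 18, set 2) → MISS  vc=[]
2: 0x130 (blk 19, set 3) → L1-HIT  vc=[]
3: 0x133 (blk 19, set 3) → L1-HIT  vc=[]
4: 0x17b (blk 23, set 3) → MISS  vc=[19]
5: 0x12a (blk 18, set 2) → L1-HIT  vc=[19]
6: 0x13c (blk 19, set 3) → VC-HIT  vc=[23]
7: 0xa9 (blk 10, set 2) → MISS  vc=[23, 18]
8: 0x129 (blk 18, set 2) → VC-HIT  vc=[23, 10]
9: 0x127 (blk 18, set 2) → L1-HIT  vc=[23, 10]

VC = [23, 10]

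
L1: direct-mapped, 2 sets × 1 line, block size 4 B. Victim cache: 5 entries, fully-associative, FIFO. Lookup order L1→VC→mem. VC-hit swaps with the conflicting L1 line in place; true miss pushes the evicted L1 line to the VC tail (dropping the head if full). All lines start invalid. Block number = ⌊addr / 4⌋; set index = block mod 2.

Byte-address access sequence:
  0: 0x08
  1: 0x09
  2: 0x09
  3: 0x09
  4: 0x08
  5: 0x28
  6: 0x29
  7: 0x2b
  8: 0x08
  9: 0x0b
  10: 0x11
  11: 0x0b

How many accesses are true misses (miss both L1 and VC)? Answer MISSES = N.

MISSES = 3

0: 0x8 (blk 2, set 0) → MISS  vc=[]
1: 0x9 (blk 2, set 0) → L1-HIT  vc=[]
2: 0x9 (blk 2, set 0) → L1-HIT  vc=[]
3: 0x9 (blk 2, set 0) → L1-HIT  vc=[]
4: 0x8 (blk 2, set 0) → L1-HIT  vc=[]
5: 0x28 (blk 10, set 0) → MISS  vc=[2]
6: 0x29 (blk 10, set 0) → L1-HIT  vc=[2]
7: 0x2b (blk 10, set 0) → L1-HIT  vc=[2]
8: 0x8 (blk 2, set 0) → VC-HIT  vc=[10]
9: 0xb (blk 2, set 0) → L1-HIT  vc=[10]
10: 0x11 (blk 4, set 0) → MISS  vc=[10, 2]
11: 0xb (blk 2, set 0) → VC-HIT  vc=[10, 4]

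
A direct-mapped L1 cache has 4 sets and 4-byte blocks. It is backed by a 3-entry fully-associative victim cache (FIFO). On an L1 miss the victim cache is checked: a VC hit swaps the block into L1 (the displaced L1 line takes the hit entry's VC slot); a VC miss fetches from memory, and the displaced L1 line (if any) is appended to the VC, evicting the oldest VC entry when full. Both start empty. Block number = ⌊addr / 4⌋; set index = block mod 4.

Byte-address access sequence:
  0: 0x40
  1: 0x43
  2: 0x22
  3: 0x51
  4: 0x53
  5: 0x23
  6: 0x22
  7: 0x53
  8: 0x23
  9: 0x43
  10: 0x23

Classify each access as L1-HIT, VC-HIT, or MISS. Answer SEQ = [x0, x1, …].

SEQ = [MISS, L1-HIT, MISS, MISS, L1-HIT, VC-HIT, L1-HIT, VC-HIT, VC-HIT, VC-HIT, VC-HIT]

#0 0x40→b16/s0 MISS; vc=[]
#1 0x43→b16/s0 L1-HIT; vc=[]
#2 0x22→b8/s0 MISS; vc=[16]
#3 0x51→b20/s0 MISS; vc=[16,8]
#4 0x53→b20/s0 L1-HIT; vc=[16,8]
#5 0x23→b8/s0 VC-HIT; vc=[16,20]
#6 0x22→b8/s0 L1-HIT; vc=[16,20]
#7 0x53→b20/s0 VC-HIT; vc=[16,8]
#8 0x23→b8/s0 VC-HIT; vc=[16,20]
#9 0x43→b16/s0 VC-HIT; vc=[8,20]
#10 0x23→b8/s0 VC-HIT; vc=[16,20]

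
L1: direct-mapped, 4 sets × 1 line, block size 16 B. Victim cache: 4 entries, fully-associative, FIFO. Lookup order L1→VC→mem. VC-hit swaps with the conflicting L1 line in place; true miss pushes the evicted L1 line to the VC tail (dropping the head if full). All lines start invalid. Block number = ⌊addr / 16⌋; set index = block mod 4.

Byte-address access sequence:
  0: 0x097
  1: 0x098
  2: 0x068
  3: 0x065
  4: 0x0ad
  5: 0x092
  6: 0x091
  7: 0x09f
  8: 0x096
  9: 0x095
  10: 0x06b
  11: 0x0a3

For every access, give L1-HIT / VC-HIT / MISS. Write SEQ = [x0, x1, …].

#0 0x97→b9/s1 MISS; vc=[]
#1 0x98→b9/s1 L1-HIT; vc=[]
#2 0x68→b6/s2 MISS; vc=[]
#3 0x65→b6/s2 L1-HIT; vc=[]
#4 0xad→b10/s2 MISS; vc=[6]
#5 0x92→b9/s1 L1-HIT; vc=[6]
#6 0x91→b9/s1 L1-HIT; vc=[6]
#7 0x9f→b9/s1 L1-HIT; vc=[6]
#8 0x96→b9/s1 L1-HIT; vc=[6]
#9 0x95→b9/s1 L1-HIT; vc=[6]
#10 0x6b→b6/s2 VC-HIT; vc=[10]
#11 0xa3→b10/s2 VC-HIT; vc=[6]

SEQ = [MISS, L1-HIT, MISS, L1-HIT, MISS, L1-HIT, L1-HIT, L1-HIT, L1-HIT, L1-HIT, VC-HIT, VC-HIT]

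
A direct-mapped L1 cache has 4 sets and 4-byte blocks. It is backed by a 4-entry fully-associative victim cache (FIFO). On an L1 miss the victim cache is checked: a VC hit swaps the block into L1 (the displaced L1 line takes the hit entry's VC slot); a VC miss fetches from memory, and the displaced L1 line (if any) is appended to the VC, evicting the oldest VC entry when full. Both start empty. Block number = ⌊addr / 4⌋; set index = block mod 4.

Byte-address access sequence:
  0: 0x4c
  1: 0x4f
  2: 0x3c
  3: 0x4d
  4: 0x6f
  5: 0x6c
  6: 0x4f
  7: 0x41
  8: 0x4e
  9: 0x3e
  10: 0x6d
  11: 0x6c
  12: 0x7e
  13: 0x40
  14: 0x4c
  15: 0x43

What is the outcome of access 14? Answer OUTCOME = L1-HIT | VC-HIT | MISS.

0: 0x4c (blk 19, set 3) → MISS  vc=[]
1: 0x4f (blk 19, set 3) → L1-HIT  vc=[]
2: 0x3c (blk 15, set 3) → MISS  vc=[19]
3: 0x4d (blk 19, set 3) → VC-HIT  vc=[15]
4: 0x6f (blk 27, set 3) → MISS  vc=[15, 19]
5: 0x6c (blk 27, set 3) → L1-HIT  vc=[15, 19]
6: 0x4f (blk 19, set 3) → VC-HIT  vc=[15, 27]
7: 0x41 (blk 16, set 0) → MISS  vc=[15, 27]
8: 0x4e (blk 19, set 3) → L1-HIT  vc=[15, 27]
9: 0x3e (blk 15, set 3) → VC-HIT  vc=[19, 27]
10: 0x6d (blk 27, set 3) → VC-HIT  vc=[19, 15]
11: 0x6c (blk 27, set 3) → L1-HIT  vc=[19, 15]
12: 0x7e (blk 31, set 3) → MISS  vc=[19, 15, 27]
13: 0x40 (blk 16, set 0) → L1-HIT  vc=[19, 15, 27]
14: 0x4c (blk 19, set 3) → VC-HIT  vc=[31, 15, 27]
15: 0x43 (blk 16, set 0) → L1-HIT  vc=[31, 15, 27]

OUTCOME = VC-HIT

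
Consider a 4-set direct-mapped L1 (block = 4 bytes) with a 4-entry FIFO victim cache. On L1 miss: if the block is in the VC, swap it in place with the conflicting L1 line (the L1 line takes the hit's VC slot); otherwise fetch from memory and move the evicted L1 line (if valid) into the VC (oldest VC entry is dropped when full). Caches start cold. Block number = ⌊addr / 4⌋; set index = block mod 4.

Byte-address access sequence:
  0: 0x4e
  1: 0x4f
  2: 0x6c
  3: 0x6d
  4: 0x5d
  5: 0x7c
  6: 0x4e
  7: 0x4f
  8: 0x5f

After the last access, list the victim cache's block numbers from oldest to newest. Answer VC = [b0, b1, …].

VC = [31, 27, 19]

0: 0x4e (blk 19, set 3) → MISS  vc=[]
1: 0x4f (blk 19, set 3) → L1-HIT  vc=[]
2: 0x6c (blk 27, set 3) → MISS  vc=[19]
3: 0x6d (blk 27, set 3) → L1-HIT  vc=[19]
4: 0x5d (blk 23, set 3) → MISS  vc=[19, 27]
5: 0x7c (blk 31, set 3) → MISS  vc=[19, 27, 23]
6: 0x4e (blk 19, set 3) → VC-HIT  vc=[31, 27, 23]
7: 0x4f (blk 19, set 3) → L1-HIT  vc=[31, 27, 23]
8: 0x5f (blk 23, set 3) → VC-HIT  vc=[31, 27, 19]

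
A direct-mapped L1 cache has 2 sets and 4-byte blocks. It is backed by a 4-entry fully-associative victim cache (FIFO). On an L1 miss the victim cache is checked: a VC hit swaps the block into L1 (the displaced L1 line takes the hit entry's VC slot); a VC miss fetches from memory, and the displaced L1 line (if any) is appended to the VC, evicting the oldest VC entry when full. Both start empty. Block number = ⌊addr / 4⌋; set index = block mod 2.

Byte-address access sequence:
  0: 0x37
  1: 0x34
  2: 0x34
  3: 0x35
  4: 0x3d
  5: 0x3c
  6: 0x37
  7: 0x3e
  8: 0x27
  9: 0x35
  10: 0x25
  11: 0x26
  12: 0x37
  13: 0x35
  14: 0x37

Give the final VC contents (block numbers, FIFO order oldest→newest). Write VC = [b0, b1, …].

0: 0x37 (blk 13, set 1) → MISS  vc=[]
1: 0x34 (blk 13, set 1) → L1-HIT  vc=[]
2: 0x34 (blk 13, set 1) → L1-HIT  vc=[]
3: 0x35 (blk 13, set 1) → L1-HIT  vc=[]
4: 0x3d (blk 15, set 1) → MISS  vc=[13]
5: 0x3c (blk 15, set 1) → L1-HIT  vc=[13]
6: 0x37 (blk 13, set 1) → VC-HIT  vc=[15]
7: 0x3e (blk 15, set 1) → VC-HIT  vc=[13]
8: 0x27 (blk 9, set 1) → MISS  vc=[13, 15]
9: 0x35 (blk 13, set 1) → VC-HIT  vc=[9, 15]
10: 0x25 (blk 9, set 1) → VC-HIT  vc=[13, 15]
11: 0x26 (blk 9, set 1) → L1-HIT  vc=[13, 15]
12: 0x37 (blk 13, set 1) → VC-HIT  vc=[9, 15]
13: 0x35 (blk 13, set 1) → L1-HIT  vc=[9, 15]
14: 0x37 (blk 13, set 1) → L1-HIT  vc=[9, 15]

VC = [9, 15]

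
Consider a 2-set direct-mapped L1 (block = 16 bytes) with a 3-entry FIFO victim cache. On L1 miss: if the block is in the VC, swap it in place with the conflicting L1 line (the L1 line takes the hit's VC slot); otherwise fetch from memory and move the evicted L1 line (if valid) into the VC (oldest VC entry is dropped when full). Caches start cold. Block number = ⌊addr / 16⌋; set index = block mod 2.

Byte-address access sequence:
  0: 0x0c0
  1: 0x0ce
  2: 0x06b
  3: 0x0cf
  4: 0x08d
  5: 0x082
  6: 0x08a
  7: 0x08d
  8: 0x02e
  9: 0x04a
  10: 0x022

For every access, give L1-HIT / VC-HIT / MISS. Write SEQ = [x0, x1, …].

  [0] addr=0xc0 blk=12 s=0: MISS | VC []
  [1] addr=0xce blk=12 s=0: L1-HIT | VC []
  [2] addr=0x6b blk=6 s=0: MISS | VC [12]
  [3] addr=0xcf blk=12 s=0: VC-HIT | VC [6]
  [4] addr=0x8d blk=8 s=0: MISS | VC [6, 12]
  [5] addr=0x82 blk=8 s=0: L1-HIT | VC [6, 12]
  [6] addr=0x8a blk=8 s=0: L1-HIT | VC [6, 12]
  [7] addr=0x8d blk=8 s=0: L1-HIT | VC [6, 12]
  [8] addr=0x2e blk=2 s=0: MISS | VC [6, 12, 8]
  [9] addr=0x4a blk=4 s=0: MISS | VC [12, 8, 2]
  [10] addr=0x22 blk=2 s=0: VC-HIT | VC [12, 8, 4]

SEQ = [MISS, L1-HIT, MISS, VC-HIT, MISS, L1-HIT, L1-HIT, L1-HIT, MISS, MISS, VC-HIT]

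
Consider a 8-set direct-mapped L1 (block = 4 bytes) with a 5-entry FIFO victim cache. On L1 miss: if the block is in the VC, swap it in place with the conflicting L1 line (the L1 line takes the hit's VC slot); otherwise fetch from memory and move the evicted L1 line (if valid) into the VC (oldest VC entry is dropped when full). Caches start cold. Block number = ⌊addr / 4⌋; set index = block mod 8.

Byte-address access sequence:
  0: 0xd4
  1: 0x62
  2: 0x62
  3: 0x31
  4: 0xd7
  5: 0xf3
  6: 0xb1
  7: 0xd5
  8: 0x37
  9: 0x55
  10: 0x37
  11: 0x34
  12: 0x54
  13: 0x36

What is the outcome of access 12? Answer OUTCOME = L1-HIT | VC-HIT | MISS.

0: 0xd4 (blk 53, set 5) → MISS  vc=[]
1: 0x62 (blk 24, set 0) → MISS  vc=[]
2: 0x62 (blk 24, set 0) → L1-HIT  vc=[]
3: 0x31 (blk 12, set 4) → MISS  vc=[]
4: 0xd7 (blk 53, set 5) → L1-HIT  vc=[]
5: 0xf3 (blk 60, set 4) → MISS  vc=[12]
6: 0xb1 (blk 44, set 4) → MISS  vc=[12, 60]
7: 0xd5 (blk 53, set 5) → L1-HIT  vc=[12, 60]
8: 0x37 (blk 13, set 5) → MISS  vc=[12, 60, 53]
9: 0x55 (blk 21, set 5) → MISS  vc=[12, 60, 53, 13]
10: 0x37 (blk 13, set 5) → VC-HIT  vc=[12, 60, 53, 21]
11: 0x34 (blk 13, set 5) → L1-HIT  vc=[12, 60, 53, 21]
12: 0x54 (blk 21, set 5) → VC-HIT  vc=[12, 60, 53, 13]
13: 0x36 (blk 13, set 5) → VC-HIT  vc=[12, 60, 53, 21]

OUTCOME = VC-HIT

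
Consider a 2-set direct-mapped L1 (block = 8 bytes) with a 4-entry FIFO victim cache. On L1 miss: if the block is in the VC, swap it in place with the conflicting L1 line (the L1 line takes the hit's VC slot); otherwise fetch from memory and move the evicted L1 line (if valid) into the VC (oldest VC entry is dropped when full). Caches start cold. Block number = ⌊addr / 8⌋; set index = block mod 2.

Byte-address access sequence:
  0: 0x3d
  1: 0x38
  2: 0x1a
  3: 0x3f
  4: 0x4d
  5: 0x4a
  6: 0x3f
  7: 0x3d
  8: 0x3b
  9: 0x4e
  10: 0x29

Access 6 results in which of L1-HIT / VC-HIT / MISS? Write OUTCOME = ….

0: 0x3d (blk 7, set 1) → MISS  vc=[]
1: 0x38 (blk 7, set 1) → L1-HIT  vc=[]
2: 0x1a (blk 3, set 1) → MISS  vc=[7]
3: 0x3f (blk 7, set 1) → VC-HIT  vc=[3]
4: 0x4d (blk 9, set 1) → MISS  vc=[3, 7]
5: 0x4a (blk 9, set 1) → L1-HIT  vc=[3, 7]
6: 0x3f (blk 7, set 1) → VC-HIT  vc=[3, 9]
7: 0x3d (blk 7, set 1) → L1-HIT  vc=[3, 9]
8: 0x3b (blk 7, set 1) → L1-HIT  vc=[3, 9]
9: 0x4e (blk 9, set 1) → VC-HIT  vc=[3, 7]
10: 0x29 (blk 5, set 1) → MISS  vc=[3, 7, 9]

OUTCOME = VC-HIT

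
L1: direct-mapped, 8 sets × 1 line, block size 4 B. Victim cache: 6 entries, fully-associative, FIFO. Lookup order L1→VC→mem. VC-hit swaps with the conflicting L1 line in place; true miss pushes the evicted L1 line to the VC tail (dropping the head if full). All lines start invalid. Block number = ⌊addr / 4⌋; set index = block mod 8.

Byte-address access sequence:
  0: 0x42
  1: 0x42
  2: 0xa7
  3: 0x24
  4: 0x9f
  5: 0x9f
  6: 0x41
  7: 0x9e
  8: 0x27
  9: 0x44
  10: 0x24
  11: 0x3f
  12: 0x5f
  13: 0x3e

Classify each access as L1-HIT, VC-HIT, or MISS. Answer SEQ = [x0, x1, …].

#0 0x42→b16/s0 MISS; vc=[]
#1 0x42→b16/s0 L1-HIT; vc=[]
#2 0xa7→b41/s1 MISS; vc=[]
#3 0x24→b9/s1 MISS; vc=[41]
#4 0x9f→b39/s7 MISS; vc=[41]
#5 0x9f→b39/s7 L1-HIT; vc=[41]
#6 0x41→b16/s0 L1-HIT; vc=[41]
#7 0x9e→b39/s7 L1-HIT; vc=[41]
#8 0x27→b9/s1 L1-HIT; vc=[41]
#9 0x44→b17/s1 MISS; vc=[41,9]
#10 0x24→b9/s1 VC-HIT; vc=[41,17]
#11 0x3f→b15/s7 MISS; vc=[41,17,39]
#12 0x5f→b23/s7 MISS; vc=[41,17,39,15]
#13 0x3e→b15/s7 VC-HIT; vc=[41,17,39,23]

SEQ = [MISS, L1-HIT, MISS, MISS, MISS, L1-HIT, L1-HIT, L1-HIT, L1-HIT, MISS, VC-HIT, MISS, MISS, VC-HIT]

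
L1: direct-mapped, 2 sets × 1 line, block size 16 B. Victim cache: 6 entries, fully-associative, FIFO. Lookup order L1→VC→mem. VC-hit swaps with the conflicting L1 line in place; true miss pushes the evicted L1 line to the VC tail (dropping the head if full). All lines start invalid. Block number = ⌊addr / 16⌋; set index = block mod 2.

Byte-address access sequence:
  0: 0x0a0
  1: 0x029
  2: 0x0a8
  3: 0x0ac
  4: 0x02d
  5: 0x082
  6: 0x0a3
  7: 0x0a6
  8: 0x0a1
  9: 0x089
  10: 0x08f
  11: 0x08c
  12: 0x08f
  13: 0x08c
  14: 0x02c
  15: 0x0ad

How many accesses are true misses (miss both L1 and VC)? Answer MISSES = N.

MISSES = 3

#0 0xa0→b10/s0 MISS; vc=[]
#1 0x29→b2/s0 MISS; vc=[10]
#2 0xa8→b10/s0 VC-HIT; vc=[2]
#3 0xac→b10/s0 L1-HIT; vc=[2]
#4 0x2d→b2/s0 VC-HIT; vc=[10]
#5 0x82→b8/s0 MISS; vc=[10,2]
#6 0xa3→b10/s0 VC-HIT; vc=[8,2]
#7 0xa6→b10/s0 L1-HIT; vc=[8,2]
#8 0xa1→b10/s0 L1-HIT; vc=[8,2]
#9 0x89→b8/s0 VC-HIT; vc=[10,2]
#10 0x8f→b8/s0 L1-HIT; vc=[10,2]
#11 0x8c→b8/s0 L1-HIT; vc=[10,2]
#12 0x8f→b8/s0 L1-HIT; vc=[10,2]
#13 0x8c→b8/s0 L1-HIT; vc=[10,2]
#14 0x2c→b2/s0 VC-HIT; vc=[10,8]
#15 0xad→b10/s0 VC-HIT; vc=[2,8]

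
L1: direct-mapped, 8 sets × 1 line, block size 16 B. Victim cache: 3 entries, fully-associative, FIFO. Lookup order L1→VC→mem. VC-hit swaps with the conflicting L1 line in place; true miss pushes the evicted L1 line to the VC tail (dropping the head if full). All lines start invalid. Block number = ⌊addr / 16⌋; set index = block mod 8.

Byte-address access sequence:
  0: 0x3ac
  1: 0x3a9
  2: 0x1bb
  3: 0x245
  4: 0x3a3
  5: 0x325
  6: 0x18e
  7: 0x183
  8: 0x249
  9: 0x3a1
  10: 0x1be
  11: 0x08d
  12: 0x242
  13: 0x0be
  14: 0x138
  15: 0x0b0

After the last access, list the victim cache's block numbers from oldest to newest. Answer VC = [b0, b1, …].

0: 0x3ac (blk 58, set 2) → MISS  vc=[]
1: 0x3a9 (blk 58, set 2) → L1-HIT  vc=[]
2: 0x1bb (blk 27, set 3) → MISS  vc=[]
3: 0x245 (blk 36, set 4) → MISS  vc=[]
4: 0x3a3 (blk 58, set 2) → L1-HIT  vc=[]
5: 0x325 (blk 50, set 2) → MISS  vc=[58]
6: 0x18e (blk 24, set 0) → MISS  vc=[58]
7: 0x183 (blk 24, set 0) → L1-HIT  vc=[58]
8: 0x249 (blk 36, set 4) → L1-HIT  vc=[58]
9: 0x3a1 (blk 58, set 2) → VC-HIT  vc=[50]
10: 0x1be (blk 27, set 3) → L1-HIT  vc=[50]
11: 0x8d (blk 8, set 0) → MISS  vc=[50, 24]
12: 0x242 (blk 36, set 4) → L1-HIT  vc=[50, 24]
13: 0xbe (blk 11, set 3) → MISS  vc=[50, 24, 27]
14: 0x138 (blk 19, set 3) → MISS  vc=[24, 27, 11]
15: 0xb0 (blk 11, set 3) → VC-HIT  vc=[24, 27, 19]

VC = [24, 27, 19]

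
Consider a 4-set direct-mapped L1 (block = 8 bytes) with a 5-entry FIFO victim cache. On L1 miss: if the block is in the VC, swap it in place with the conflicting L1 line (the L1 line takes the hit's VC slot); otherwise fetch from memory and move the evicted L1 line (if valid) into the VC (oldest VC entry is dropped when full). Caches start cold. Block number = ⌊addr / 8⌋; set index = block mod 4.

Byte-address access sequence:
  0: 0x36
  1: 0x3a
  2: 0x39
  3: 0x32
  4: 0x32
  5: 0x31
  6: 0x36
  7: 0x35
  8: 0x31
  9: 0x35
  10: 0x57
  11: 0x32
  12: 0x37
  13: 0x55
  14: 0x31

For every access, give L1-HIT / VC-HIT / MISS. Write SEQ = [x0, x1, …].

#0 0x36→b6/s2 MISS; vc=[]
#1 0x3a→b7/s3 MISS; vc=[]
#2 0x39→b7/s3 L1-HIT; vc=[]
#3 0x32→b6/s2 L1-HIT; vc=[]
#4 0x32→b6/s2 L1-HIT; vc=[]
#5 0x31→b6/s2 L1-HIT; vc=[]
#6 0x36→b6/s2 L1-HIT; vc=[]
#7 0x35→b6/s2 L1-HIT; vc=[]
#8 0x31→b6/s2 L1-HIT; vc=[]
#9 0x35→b6/s2 L1-HIT; vc=[]
#10 0x57→b10/s2 MISS; vc=[6]
#11 0x32→b6/s2 VC-HIT; vc=[10]
#12 0x37→b6/s2 L1-HIT; vc=[10]
#13 0x55→b10/s2 VC-HIT; vc=[6]
#14 0x31→b6/s2 VC-HIT; vc=[10]

SEQ = [MISS, MISS, L1-HIT, L1-HIT, L1-HIT, L1-HIT, L1-HIT, L1-HIT, L1-HIT, L1-HIT, MISS, VC-HIT, L1-HIT, VC-HIT, VC-HIT]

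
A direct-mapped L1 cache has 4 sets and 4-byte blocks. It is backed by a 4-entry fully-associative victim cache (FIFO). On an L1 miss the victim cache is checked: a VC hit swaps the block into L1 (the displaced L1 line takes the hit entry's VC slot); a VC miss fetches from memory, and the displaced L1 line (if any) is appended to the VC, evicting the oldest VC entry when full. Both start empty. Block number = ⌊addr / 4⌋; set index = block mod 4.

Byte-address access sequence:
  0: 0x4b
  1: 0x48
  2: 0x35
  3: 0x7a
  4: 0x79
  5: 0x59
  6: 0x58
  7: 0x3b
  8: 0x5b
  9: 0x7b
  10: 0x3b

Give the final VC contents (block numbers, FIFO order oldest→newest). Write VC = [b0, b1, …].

#0 0x4b→b18/s2 MISS; vc=[]
#1 0x48→b18/s2 L1-HIT; vc=[]
#2 0x35→b13/s1 MISS; vc=[]
#3 0x7a→b30/s2 MISS; vc=[18]
#4 0x79→b30/s2 L1-HIT; vc=[18]
#5 0x59→b22/s2 MISS; vc=[18,30]
#6 0x58→b22/s2 L1-HIT; vc=[18,30]
#7 0x3b→b14/s2 MISS; vc=[18,30,22]
#8 0x5b→b22/s2 VC-HIT; vc=[18,30,14]
#9 0x7b→b30/s2 VC-HIT; vc=[18,22,14]
#10 0x3b→b14/s2 VC-HIT; vc=[18,22,30]

VC = [18, 22, 30]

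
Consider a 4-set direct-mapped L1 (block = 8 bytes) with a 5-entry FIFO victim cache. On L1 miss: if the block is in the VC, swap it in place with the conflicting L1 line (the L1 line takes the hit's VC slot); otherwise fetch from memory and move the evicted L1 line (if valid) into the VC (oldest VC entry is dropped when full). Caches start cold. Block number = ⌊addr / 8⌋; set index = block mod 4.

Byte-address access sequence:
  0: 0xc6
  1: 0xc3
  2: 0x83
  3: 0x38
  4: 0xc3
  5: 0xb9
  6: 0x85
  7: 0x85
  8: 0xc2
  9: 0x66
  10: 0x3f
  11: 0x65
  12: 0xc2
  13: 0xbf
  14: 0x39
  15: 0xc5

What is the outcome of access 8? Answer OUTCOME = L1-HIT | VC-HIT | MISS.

#0 0xc6→b24/s0 MISS; vc=[]
#1 0xc3→b24/s0 L1-HIT; vc=[]
#2 0x83→b16/s0 MISS; vc=[24]
#3 0x38→b7/s3 MISS; vc=[24]
#4 0xc3→b24/s0 VC-HIT; vc=[16]
#5 0xb9→b23/s3 MISS; vc=[16,7]
#6 0x85→b16/s0 VC-HIT; vc=[24,7]
#7 0x85→b16/s0 L1-HIT; vc=[24,7]
#8 0xc2→b24/s0 VC-HIT; vc=[16,7]
#9 0x66→b12/s0 MISS; vc=[16,7,24]
#10 0x3f→b7/s3 VC-HIT; vc=[16,23,24]
#11 0x65→b12/s0 L1-HIT; vc=[16,23,24]
#12 0xc2→b24/s0 VC-HIT; vc=[16,23,12]
#13 0xbf→b23/s3 VC-HIT; vc=[16,7,12]
#14 0x39→b7/s3 VC-HIT; vc=[16,23,12]
#15 0xc5→b24/s0 L1-HIT; vc=[16,23,12]

OUTCOME = VC-HIT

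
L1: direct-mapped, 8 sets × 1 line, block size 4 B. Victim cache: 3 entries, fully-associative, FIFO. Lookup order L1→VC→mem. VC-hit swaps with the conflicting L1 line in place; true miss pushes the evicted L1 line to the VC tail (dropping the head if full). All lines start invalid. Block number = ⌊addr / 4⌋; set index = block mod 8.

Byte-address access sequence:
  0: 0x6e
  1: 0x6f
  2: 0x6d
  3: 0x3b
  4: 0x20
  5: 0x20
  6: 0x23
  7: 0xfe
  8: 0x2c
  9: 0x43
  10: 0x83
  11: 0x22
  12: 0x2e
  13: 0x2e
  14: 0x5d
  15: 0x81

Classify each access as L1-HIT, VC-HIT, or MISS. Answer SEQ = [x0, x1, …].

0: 0x6e (blk 27, set 3) → MISS  vc=[]
1: 0x6f (blk 27, set 3) → L1-HIT  vc=[]
2: 0x6d (blk 27, set 3) → L1-HIT  vc=[]
3: 0x3b (blk 14, set 6) → MISS  vc=[]
4: 0x20 (blk 8, set 0) → MISS  vc=[]
5: 0x20 (blk 8, set 0) → L1-HIT  vc=[]
6: 0x23 (blk 8, set 0) → L1-HIT  vc=[]
7: 0xfe (blk 63, set 7) → MISS  vc=[]
8: 0x2c (blk 11, set 3) → MISS  vc=[27]
9: 0x43 (blk 16, set 0) → MISS  vc=[27, 8]
10: 0x83 (blk 32, set 0) → MISS  vc=[27, 8, 16]
11: 0x22 (blk 8, set 0) → VC-HIT  vc=[27, 32, 16]
12: 0x2e (blk 11, set 3) → L1-HIT  vc=[27, 32, 16]
13: 0x2e (blk 11, set 3) → L1-HIT  vc=[27, 32, 16]
14: 0x5d (blk 23, set 7) → MISS  vc=[32, 16, 63]
15: 0x81 (blk 32, set 0) → VC-HIT  vc=[8, 16, 63]

SEQ = [MISS, L1-HIT, L1-HIT, MISS, MISS, L1-HIT, L1-HIT, MISS, MISS, MISS, MISS, VC-HIT, L1-HIT, L1-HIT, MISS, VC-HIT]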